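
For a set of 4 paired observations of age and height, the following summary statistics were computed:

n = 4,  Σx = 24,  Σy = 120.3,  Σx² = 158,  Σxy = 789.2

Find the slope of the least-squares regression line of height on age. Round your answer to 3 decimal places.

Sxx = Σx² − (Σx)²/n = 158 − 144 = 14
Sxy = Σxy − (Σx)(Σy)/n = 789.2 − 721.8 = 67.4
b = Sxy/Sxx = 67.4/14 = 4.814286

4.814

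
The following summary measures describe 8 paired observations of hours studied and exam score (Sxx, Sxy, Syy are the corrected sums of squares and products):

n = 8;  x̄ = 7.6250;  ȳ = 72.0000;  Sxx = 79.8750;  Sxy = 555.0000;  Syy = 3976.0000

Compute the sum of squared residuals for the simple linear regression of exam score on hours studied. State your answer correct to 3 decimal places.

119.662

b = Sxy/Sxx = 555/79.875 = 6.948357
SSE = Syy − b·Sxy = 3976 − 6.948357·555 = 119.661972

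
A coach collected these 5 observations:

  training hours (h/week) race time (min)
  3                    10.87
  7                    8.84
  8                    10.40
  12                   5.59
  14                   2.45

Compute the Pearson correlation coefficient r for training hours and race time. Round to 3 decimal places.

n = 5, Σx = 44, Σy = 38.15, Σxy = 279.07, Σx² = 462, Σy² = 341.7131
Sxx = Σx² − (Σx)²/n = 462 − 387.2 = 74.8
Sxy = Σxy − (Σx)(Σy)/n = 279.07 − 335.72 = -56.65
Syy = Σy² − (Σy)²/n = 341.7131 − 291.0845 = 50.6286
r = Sxy/√(Sxx·Syy) = -56.65/√(3787.01928) = -56.65/61.538762 = -0.920558

-0.921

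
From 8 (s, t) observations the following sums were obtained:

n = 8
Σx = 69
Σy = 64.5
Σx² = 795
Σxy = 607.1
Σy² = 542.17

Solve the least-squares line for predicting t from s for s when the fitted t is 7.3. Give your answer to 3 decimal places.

5.624

Sxx = Σx² − (Σx)²/n = 795 − 595.125 = 199.875
Sxy = Σxy − (Σx)(Σy)/n = 607.1 − 556.3125 = 50.7875
b = Sxy/Sxx = 50.7875/199.875 = 0.254096
a = ȳ − b·x̄ = 8.0625 − 0.254096·8.625 = 5.870919
Set a + b·x = 7.3: x = (7.3 − 5.870919) / 0.254096 = 5.624169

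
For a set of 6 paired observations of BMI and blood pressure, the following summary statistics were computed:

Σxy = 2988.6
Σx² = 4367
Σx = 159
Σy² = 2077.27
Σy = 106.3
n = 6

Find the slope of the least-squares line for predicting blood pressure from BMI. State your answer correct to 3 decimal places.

Sxx = Σx² − (Σx)²/n = 4367 − 4213.5 = 153.5
Sxy = Σxy − (Σx)(Σy)/n = 2988.6 − 2816.95 = 171.65
b = Sxy/Sxx = 171.65/153.5 = 1.118241

1.118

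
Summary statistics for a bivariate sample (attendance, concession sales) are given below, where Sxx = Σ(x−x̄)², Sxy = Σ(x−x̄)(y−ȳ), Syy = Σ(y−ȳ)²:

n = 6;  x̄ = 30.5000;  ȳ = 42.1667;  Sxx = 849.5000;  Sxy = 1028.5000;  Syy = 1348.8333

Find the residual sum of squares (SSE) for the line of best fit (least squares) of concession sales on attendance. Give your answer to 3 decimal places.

103.616

b = Sxy/Sxx = 1028.5/849.5 = 1.210712
SSE = Syy − b·Sxy = 1348.8333 − 1.210712·1028.5 = 103.615819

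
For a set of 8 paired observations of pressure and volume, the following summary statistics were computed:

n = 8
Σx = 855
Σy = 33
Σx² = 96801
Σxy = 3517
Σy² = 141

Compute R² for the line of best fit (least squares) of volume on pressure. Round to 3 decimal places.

0.004

Sxx = Σx² − (Σx)²/n = 96801 − 91378.125 = 5422.875
Sxy = Σxy − (Σx)(Σy)/n = 3517 − 3526.875 = -9.875
Syy = Σy² − (Σy)²/n = 141 − 136.125 = 4.875
R² = Sxy²/(Sxx·Syy) = (-9.875)²/(5422.875·4.875) = 0.003689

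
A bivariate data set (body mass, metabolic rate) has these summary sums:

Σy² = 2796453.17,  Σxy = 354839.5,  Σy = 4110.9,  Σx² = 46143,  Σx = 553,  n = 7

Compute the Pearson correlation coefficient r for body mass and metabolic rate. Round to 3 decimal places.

Sxx = Σx² − (Σx)²/n = 46143 − 43687 = 2456
Sxy = Σxy − (Σx)(Σy)/n = 354839.5 − 324761.1 = 30078.4
Syy = Σy² − (Σy)²/n = 2796453.17 − 2414214.115714 = 382239.054286
r = Sxy/√(Sxx·Syy) = 30078.4/√(938779117.325714) = 30078.4/30639.502563 = 0.981687

0.982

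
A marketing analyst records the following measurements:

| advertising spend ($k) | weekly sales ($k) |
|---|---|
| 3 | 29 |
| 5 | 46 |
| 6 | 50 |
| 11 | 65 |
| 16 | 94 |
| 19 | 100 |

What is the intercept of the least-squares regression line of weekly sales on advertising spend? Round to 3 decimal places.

20.923

n = 6, Σx = 60, Σy = 384, Σxy = 4736, Σx² = 808
Sxx = Σx² − (Σx)²/n = 808 − 600 = 208
Sxy = Σxy − (Σx)(Σy)/n = 4736 − 3840 = 896
b = Sxy/Sxx = 896/208 = 4.307692
a = ȳ − b·x̄ = 64 − 4.307692·10 = 20.923077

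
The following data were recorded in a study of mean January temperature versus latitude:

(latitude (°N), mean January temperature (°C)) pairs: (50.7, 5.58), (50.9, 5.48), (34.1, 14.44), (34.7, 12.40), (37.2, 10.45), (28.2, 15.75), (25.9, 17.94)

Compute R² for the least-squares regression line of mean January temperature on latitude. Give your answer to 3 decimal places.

0.970

n = 7, Σx = 261.7, Σy = 82.04, Σxy = 2782.058, Σx² = 10378.09, Σy² = 1102.549
Sxx = Σx² − (Σx)²/n = 10378.09 − 9783.841429 = 594.248571
Sxy = Σxy − (Σx)(Σy)/n = 2782.058 − 3067.124 = -285.066
Syy = Σy² − (Σy)²/n = 1102.549 − 961.5088 = 141.0402
R² = Sxy²/(Sxx·Syy) = (-285.066)²/(594.248571·141.0402) = 0.969571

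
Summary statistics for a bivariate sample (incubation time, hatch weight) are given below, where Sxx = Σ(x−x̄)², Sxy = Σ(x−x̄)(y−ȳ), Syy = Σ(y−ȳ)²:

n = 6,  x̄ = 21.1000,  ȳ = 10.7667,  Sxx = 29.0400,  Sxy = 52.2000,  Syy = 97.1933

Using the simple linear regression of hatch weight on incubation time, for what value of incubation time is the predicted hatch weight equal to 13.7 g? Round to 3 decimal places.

22.732

b = Sxy/Sxx = 52.2/29.04 = 1.797521
a = ȳ − b·x̄ = 10.7667 − 1.797521·21.1 = -27.160986
Set a + b·x = 13.7: x = (13.7 − (-27.160986)) / 1.797521 = 22.731859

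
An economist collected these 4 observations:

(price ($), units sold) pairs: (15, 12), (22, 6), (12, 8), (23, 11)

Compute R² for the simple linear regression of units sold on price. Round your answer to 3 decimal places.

0.013

n = 4, Σx = 72, Σy = 37, Σxy = 661, Σx² = 1382, Σy² = 365
Sxx = Σx² − (Σx)²/n = 1382 − 1296 = 86
Sxy = Σxy − (Σx)(Σy)/n = 661 − 666 = -5
Syy = Σy² − (Σy)²/n = 365 − 342.25 = 22.75
R² = Sxy²/(Sxx·Syy) = (-5)²/(86·22.75) = 0.012778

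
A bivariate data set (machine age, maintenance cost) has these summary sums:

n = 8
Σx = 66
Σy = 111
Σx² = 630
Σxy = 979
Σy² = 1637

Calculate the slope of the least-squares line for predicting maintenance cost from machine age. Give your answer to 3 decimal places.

Sxx = Σx² − (Σx)²/n = 630 − 544.5 = 85.5
Sxy = Σxy − (Σx)(Σy)/n = 979 − 915.75 = 63.25
b = Sxy/Sxx = 63.25/85.5 = 0.739766

0.740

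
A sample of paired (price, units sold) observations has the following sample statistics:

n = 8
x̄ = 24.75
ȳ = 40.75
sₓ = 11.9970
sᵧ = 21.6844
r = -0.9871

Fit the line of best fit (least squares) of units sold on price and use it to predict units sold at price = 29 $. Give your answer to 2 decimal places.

33.17

b = r · sᵧ/sₓ = -0.9871 · 21.6844/11.997 = -1.784169
a = ȳ − b·x̄ = 40.75 − (-1.784169)·24.75 = 84.908174
ŷ(29) = a + b·29 = 84.908174 + (-1.784169)·29 = 33.167283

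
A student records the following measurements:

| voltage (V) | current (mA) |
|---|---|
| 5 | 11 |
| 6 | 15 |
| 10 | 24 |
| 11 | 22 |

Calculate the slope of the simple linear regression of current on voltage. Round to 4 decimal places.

n = 4, Σx = 32, Σy = 72, Σxy = 627, Σx² = 282
Sxx = Σx² − (Σx)²/n = 282 − 256 = 26
Sxy = Σxy − (Σx)(Σy)/n = 627 − 576 = 51
b = Sxy/Sxx = 51/26 = 1.961538

1.9615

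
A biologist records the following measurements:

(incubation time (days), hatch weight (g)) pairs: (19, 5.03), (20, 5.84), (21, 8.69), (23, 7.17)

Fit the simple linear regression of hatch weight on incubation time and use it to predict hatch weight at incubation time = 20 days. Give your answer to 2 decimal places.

n = 4, Σx = 83, Σy = 26.73, Σxy = 559.77, Σx² = 1731
Sxx = Σx² − (Σx)²/n = 1731 − 1722.25 = 8.75
Sxy = Σxy − (Σx)(Σy)/n = 559.77 − 554.6475 = 5.1225
b = Sxy/Sxx = 5.1225/8.75 = 0.585429
a = ȳ − b·x̄ = 6.6825 − 0.585429·20.75 = -5.465143
ŷ(20) = a + b·20 = -5.465143 + 0.585429·20 = 6.243429

6.24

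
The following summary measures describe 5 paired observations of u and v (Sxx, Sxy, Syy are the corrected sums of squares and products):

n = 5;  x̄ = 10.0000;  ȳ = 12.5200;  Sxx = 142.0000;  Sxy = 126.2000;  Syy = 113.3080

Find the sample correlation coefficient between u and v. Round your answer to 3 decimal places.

r = Sxy/√(Sxx·Syy) = 126.2/√(16089.736) = 126.2/126.845323 = 0.994913

0.995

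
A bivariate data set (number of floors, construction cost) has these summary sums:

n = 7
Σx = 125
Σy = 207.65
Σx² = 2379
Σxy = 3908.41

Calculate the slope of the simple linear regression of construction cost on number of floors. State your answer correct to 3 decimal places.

Sxx = Σx² − (Σx)²/n = 2379 − 2232.142857 = 146.857143
Sxy = Σxy − (Σx)(Σy)/n = 3908.41 − 3708.035714 = 200.374286
b = Sxy/Sxx = 200.374286/146.857143 = 1.364416

1.364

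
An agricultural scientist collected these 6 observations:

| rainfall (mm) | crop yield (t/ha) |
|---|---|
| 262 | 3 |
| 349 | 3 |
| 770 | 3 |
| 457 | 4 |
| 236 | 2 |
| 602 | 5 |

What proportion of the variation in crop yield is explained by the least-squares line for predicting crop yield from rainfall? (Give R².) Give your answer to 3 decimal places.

n = 6, Σx = 2676, Σy = 20, Σxy = 9453, Σx² = 1410294, Σy² = 72
Sxx = Σx² − (Σx)²/n = 1410294 − 1193496 = 216798
Sxy = Σxy − (Σx)(Σy)/n = 9453 − 8920 = 533
Syy = Σy² − (Σy)²/n = 72 − 66.666667 = 5.333333
R² = Sxy²/(Sxx·Syy) = (533)²/(216798·5.333333) = 0.245697

0.246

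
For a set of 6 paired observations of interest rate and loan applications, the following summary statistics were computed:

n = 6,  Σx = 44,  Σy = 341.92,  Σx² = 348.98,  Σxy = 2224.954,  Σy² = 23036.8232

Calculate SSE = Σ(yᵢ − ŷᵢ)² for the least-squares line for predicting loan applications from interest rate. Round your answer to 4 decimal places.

519.8947

Sxx = Σx² − (Σx)²/n = 348.98 − 322.666667 = 26.313333
Sxy = Σxy − (Σx)(Σy)/n = 2224.954 − 2507.413333 = -282.459333
Syy = Σy² − (Σy)²/n = 23036.8232 − 19484.881067 = 3551.942133
b = Sxy/Sxx = -282.459333/26.313333 = -10.734457
SSE = Syy − b·Sxy = 3551.942133 − (-10.734457)·(-282.459333) = 519.894693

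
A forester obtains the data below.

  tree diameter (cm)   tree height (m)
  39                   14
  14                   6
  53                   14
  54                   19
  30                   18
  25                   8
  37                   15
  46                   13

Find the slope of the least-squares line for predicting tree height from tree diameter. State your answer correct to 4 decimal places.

n = 8, Σx = 298, Σy = 107, Σxy = 4291, Σx² = 12452
Sxx = Σx² − (Σx)²/n = 12452 − 11100.5 = 1351.5
Sxy = Σxy − (Σx)(Σy)/n = 4291 − 3985.75 = 305.25
b = Sxy/Sxx = 305.25/1351.5 = 0.225860

0.2259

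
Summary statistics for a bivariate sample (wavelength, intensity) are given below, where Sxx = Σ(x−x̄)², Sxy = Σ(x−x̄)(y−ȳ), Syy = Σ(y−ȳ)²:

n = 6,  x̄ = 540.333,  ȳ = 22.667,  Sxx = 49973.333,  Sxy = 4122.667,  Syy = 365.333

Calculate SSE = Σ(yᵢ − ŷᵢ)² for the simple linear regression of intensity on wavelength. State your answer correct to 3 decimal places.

25.224

b = Sxy/Sxx = 4122.667/49973.333 = 0.082497
SSE = Syy − b·Sxy = 365.333 − 0.082497·4122.667 = 25.223942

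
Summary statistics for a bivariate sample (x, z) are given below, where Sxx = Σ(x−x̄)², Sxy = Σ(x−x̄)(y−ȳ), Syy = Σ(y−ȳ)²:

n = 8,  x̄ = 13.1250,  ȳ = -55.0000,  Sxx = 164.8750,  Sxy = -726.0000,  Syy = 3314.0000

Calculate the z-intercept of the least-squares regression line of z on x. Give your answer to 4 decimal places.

b = Sxy/Sxx = -726/164.875 = -4.403336
a = ȳ − b·x̄ = -55 − (-4.403336)·13.125 = 2.793783

2.7938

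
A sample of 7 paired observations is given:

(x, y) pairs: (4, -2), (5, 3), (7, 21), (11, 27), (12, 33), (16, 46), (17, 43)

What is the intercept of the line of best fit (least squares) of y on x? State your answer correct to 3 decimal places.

n = 7, Σx = 72, Σy = 171, Σxy = 2314, Σx² = 900
Sxx = Σx² − (Σx)²/n = 900 − 740.571429 = 159.428571
Sxy = Σxy − (Σx)(Σy)/n = 2314 − 1758.857143 = 555.142857
b = Sxy/Sxx = 555.142857/159.428571 = 3.482079
a = ȳ − b·x̄ = 24.428571 − 3.482079·10.285714 = -11.387097

-11.387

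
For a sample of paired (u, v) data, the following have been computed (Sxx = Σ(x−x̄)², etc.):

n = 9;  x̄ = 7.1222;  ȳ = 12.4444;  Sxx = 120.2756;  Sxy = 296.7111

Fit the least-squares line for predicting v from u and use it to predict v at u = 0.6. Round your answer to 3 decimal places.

-3.645

b = Sxy/Sxx = 296.7111/120.2756 = 2.466927
a = ȳ − b·x̄ = 12.4444 − 2.466927·7.1222 = -5.125546
ŷ(0.6) = a + b·0.6 = -5.125546 + 2.466927·0.6 = -3.645390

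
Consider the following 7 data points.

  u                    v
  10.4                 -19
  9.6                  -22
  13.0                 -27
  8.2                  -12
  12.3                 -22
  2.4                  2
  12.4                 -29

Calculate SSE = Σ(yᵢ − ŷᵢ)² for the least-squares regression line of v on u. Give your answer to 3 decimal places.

44.780

n = 7, Σx = 68.3, Σy = -129, Σxy = -1483.6, Σx² = 747.37, Σy² = 3047
Sxx = Σx² − (Σx)²/n = 747.37 − 666.412857 = 80.957143
Sxy = Σxy − (Σx)(Σy)/n = -1483.6 − (-1258.671429) = -224.928571
Syy = Σy² − (Σy)²/n = 3047 − 2377.285714 = 669.714286
b = Sxy/Sxx = -224.928571/80.957143 = -2.778366
SSE = Syy − b·Sxy = 669.714286 − (-2.778366)·(-224.928571) = 44.780395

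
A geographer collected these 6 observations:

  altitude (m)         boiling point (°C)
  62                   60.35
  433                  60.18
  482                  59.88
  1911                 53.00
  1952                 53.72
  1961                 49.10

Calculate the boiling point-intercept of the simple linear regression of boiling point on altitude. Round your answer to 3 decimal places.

n = 6, Σx = 6801, Σy = 336.23, Σxy = 361091.34, Σx² = 11731403
Sxx = Σx² − (Σx)²/n = 11731403 − 7708933.5 = 4022469.5
Sxy = Σxy − (Σx)(Σy)/n = 361091.34 − 381116.705 = -20025.365
b = Sxy/Sxx = -20025.365/4022469.5 = -0.004978
a = ȳ − b·x̄ = 56.038333 − (-0.004978)·1133.5 = 61.681322

61.681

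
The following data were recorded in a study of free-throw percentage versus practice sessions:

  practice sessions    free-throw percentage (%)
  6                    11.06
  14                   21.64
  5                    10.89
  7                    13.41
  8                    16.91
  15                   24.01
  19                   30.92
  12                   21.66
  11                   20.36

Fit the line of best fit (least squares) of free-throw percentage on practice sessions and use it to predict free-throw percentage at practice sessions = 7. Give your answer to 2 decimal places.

13.76

n = 9, Σx = 97, Σy = 170.86, Σxy = 2084.43, Σx² = 1221
Sxx = Σx² − (Σx)²/n = 1221 − 1045.444444 = 175.555556
Sxy = Σxy − (Σx)(Σy)/n = 2084.43 − 1841.491111 = 242.938889
b = Sxy/Sxx = 242.938889/175.555556 = 1.383829
a = ȳ − b·x̄ = 18.984444 − 1.383829·10.777778 = 4.069842
ŷ(7) = a + b·7 = 4.069842 + 1.383829·7 = 13.756646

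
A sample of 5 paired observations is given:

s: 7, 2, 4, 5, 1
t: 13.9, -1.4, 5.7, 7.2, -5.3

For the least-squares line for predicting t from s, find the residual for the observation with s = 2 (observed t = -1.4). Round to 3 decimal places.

n = 5, Σx = 19, Σy = 20.1, Σxy = 148, Σx² = 95
Sxx = Σx² − (Σx)²/n = 95 − 72.2 = 22.8
Sxy = Σxy − (Σx)(Σy)/n = 148 − 76.38 = 71.62
b = Sxy/Sxx = 71.62/22.8 = 3.141228
a = ȳ − b·x̄ = 4.02 − 3.141228·3.8 = -7.916667
ŷ(2) = -7.916667 + 3.141228·2 = -1.634211
residual = y − ŷ = -1.4 − (-1.634211) = 0.234211

0.234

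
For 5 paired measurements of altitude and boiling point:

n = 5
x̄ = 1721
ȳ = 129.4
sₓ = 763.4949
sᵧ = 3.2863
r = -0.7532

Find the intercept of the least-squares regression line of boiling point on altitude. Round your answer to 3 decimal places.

b = r · sᵧ/sₓ = -0.7532 · 3.2863/763.4949 = -0.003242
a = ȳ − b·x̄ = 129.4 − (-0.003242)·1721 = 134.979461

134.979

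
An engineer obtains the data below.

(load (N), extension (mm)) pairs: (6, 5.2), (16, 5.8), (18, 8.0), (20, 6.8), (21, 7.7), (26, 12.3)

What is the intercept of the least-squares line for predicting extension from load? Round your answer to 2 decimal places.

2.18

n = 6, Σx = 107, Σy = 45.8, Σxy = 885.5, Σx² = 2133
Sxx = Σx² − (Σx)²/n = 2133 − 1908.166667 = 224.833333
Sxy = Σxy − (Σx)(Σy)/n = 885.5 − 816.766667 = 68.733333
b = Sxy/Sxx = 68.733333/224.833333 = 0.305708
a = ȳ − b·x̄ = 7.633333 − 0.305708·17.833333 = 2.181542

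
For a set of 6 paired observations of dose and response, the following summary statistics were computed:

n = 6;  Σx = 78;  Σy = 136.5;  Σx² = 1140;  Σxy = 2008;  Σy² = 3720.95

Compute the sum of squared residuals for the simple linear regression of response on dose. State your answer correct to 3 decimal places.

Sxx = Σx² − (Σx)²/n = 1140 − 1014 = 126
Sxy = Σxy − (Σx)(Σy)/n = 2008 − 1774.5 = 233.5
Syy = Σy² − (Σy)²/n = 3720.95 − 3105.375 = 615.575
b = Sxy/Sxx = 233.5/126 = 1.853175
SSE = Syy − b·Sxy = 615.575 − 1.853175·233.5 = 182.858730

182.859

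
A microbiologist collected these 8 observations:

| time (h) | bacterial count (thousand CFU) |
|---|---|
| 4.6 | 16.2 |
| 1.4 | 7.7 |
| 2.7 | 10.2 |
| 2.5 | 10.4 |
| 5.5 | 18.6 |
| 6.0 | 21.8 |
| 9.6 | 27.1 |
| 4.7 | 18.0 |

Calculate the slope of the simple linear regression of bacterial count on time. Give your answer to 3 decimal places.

2.508

n = 8, Σx = 37, Σy = 130, Σxy = 716.7, Σx² = 217.16
Sxx = Σx² − (Σx)²/n = 217.16 − 171.125 = 46.035
Sxy = Σxy − (Σx)(Σy)/n = 716.7 − 601.25 = 115.45
b = Sxy/Sxx = 115.45/46.035 = 2.507874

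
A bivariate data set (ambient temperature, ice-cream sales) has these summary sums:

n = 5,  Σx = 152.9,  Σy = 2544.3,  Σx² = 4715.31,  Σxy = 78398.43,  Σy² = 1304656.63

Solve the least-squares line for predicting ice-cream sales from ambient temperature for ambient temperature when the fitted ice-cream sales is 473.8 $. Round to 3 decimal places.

28.240

Sxx = Σx² − (Σx)²/n = 4715.31 − 4675.682 = 39.628
Sxy = Σxy − (Σx)(Σy)/n = 78398.43 − 77804.694 = 593.736
b = Sxy/Sxx = 593.736/39.628 = 14.982739
a = ȳ − b·x̄ = 508.86 − 14.982739·30.58 = 50.687827
Set a + b·x = 473.8: x = (473.8 − 50.687827) / 14.982739 = 28.239974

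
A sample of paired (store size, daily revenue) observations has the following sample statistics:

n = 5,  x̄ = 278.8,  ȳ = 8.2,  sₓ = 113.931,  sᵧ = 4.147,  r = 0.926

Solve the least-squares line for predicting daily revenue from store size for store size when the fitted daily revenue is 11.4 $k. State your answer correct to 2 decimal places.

373.74

b = r · sᵧ/sₓ = 0.926 · 4.147/113.931 = 0.033706
a = ȳ − b·x̄ = 8.2 − 0.033706·278.8 = -1.197144
Set a + b·x = 11.4: x = (11.4 − (-1.197144)) / 0.033706 = 373.739484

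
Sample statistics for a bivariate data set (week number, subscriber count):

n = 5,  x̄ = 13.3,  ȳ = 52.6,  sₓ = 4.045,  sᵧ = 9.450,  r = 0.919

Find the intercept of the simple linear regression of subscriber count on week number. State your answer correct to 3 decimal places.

24.045

b = r · sᵧ/sₓ = 0.919 · 9.45/4.045 = 2.146984
a = ȳ − b·x̄ = 52.6 − 2.146984·13.3 = 24.045114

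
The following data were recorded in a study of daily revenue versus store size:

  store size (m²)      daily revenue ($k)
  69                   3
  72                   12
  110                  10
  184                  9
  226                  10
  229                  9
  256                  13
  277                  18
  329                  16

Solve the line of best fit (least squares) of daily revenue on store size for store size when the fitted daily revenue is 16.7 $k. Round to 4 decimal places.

n = 9, Σx = 1752, Σy = 100, Σxy = 21726, Σx² = 409924
Sxx = Σx² − (Σx)²/n = 409924 − 341056 = 68868
Sxy = Σxy − (Σx)(Σy)/n = 21726 − 19466.666667 = 2259.333333
b = Sxy/Sxx = 2259.333333/68868 = 0.032807
a = ȳ − b·x̄ = 11.111111 − 0.032807·194.666667 = 4.724736
Set a + b·x = 16.7: x = (16.7 − 4.724736) / 0.032807 = 365.024707

365.0247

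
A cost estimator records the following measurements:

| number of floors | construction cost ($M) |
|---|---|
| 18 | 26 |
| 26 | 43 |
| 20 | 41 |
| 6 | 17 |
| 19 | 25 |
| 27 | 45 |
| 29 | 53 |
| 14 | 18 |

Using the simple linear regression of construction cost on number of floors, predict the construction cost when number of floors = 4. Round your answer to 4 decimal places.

7.4735

n = 8, Σx = 159, Σy = 268, Σxy = 5987, Σx² = 3563
Sxx = Σx² − (Σx)²/n = 3563 − 3160.125 = 402.875
Sxy = Σxy − (Σx)(Σy)/n = 5987 − 5326.5 = 660.5
b = Sxy/Sxx = 660.5/402.875 = 1.639466
a = ȳ − b·x̄ = 33.5 − 1.639466·19.875 = 0.915607
ŷ(4) = a + b·4 = 0.915607 + 1.639466·4 = 7.473472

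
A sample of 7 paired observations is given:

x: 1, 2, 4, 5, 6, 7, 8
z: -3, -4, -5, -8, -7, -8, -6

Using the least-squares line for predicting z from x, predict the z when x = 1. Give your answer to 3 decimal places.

n = 7, Σx = 33, Σy = -41, Σxy = -217, Σx² = 195
Sxx = Σx² − (Σx)²/n = 195 − 155.571429 = 39.428571
Sxy = Σxy − (Σx)(Σy)/n = -217 − (-193.285714) = -23.714286
b = Sxy/Sxx = -23.714286/39.428571 = -0.601449
a = ȳ − b·x̄ = -5.857143 − (-0.601449)·4.714286 = -3.021739
ŷ(1) = a + b·1 = -3.021739 + (-0.601449)·1 = -3.623188

-3.623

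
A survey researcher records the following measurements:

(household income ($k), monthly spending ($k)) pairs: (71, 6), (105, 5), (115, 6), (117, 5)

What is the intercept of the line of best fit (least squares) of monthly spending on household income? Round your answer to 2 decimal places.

n = 4, Σx = 408, Σy = 22, Σxy = 2226, Σx² = 42980
Sxx = Σx² − (Σx)²/n = 42980 − 41616 = 1364
Sxy = Σxy − (Σx)(Σy)/n = 2226 − 2244 = -18
b = Sxy/Sxx = -18/1364 = -0.013196
a = ȳ − b·x̄ = 5.5 − (-0.013196)·102 = 6.846041

6.85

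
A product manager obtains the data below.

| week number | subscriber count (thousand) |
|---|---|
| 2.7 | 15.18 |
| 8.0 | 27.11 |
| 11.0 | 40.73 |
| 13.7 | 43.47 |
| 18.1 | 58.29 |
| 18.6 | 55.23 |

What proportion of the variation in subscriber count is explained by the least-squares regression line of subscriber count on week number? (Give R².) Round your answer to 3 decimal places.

n = 6, Σx = 72.1, Σy = 240.01, Σxy = 3383.762, Σx² = 1053.55, Σy² = 10962.0353
Sxx = Σx² − (Σx)²/n = 1053.55 − 866.401667 = 187.148333
Sxy = Σxy − (Σx)(Σy)/n = 3383.762 − 2884.120167 = 499.641833
Syy = Σy² − (Σy)²/n = 10962.0353 − 9600.800017 = 1361.235283
R² = Sxy²/(Sxx·Syy) = (499.641833)²/(187.148333·1361.235283) = 0.979938

0.980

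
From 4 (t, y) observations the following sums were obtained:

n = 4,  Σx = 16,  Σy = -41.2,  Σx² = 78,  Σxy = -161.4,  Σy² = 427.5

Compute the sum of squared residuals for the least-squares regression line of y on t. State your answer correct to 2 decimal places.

Sxx = Σx² − (Σx)²/n = 78 − 64 = 14
Sxy = Σxy − (Σx)(Σy)/n = -161.4 − (-164.8) = 3.4
Syy = Σy² − (Σy)²/n = 427.5 − 424.36 = 3.14
b = Sxy/Sxx = 3.4/14 = 0.242857
SSE = Syy − b·Sxy = 3.14 − 0.242857·3.4 = 2.314286

2.31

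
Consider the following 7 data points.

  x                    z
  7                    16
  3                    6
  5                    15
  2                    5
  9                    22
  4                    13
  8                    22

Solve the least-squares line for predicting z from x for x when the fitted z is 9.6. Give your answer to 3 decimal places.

n = 7, Σx = 38, Σy = 99, Σxy = 641, Σx² = 248
Sxx = Σx² − (Σx)²/n = 248 − 206.285714 = 41.714286
Sxy = Σxy − (Σx)(Σy)/n = 641 − 537.428571 = 103.571429
b = Sxy/Sxx = 103.571429/41.714286 = 2.482877
a = ȳ − b·x̄ = 14.142857 − 2.482877·5.428571 = 0.664384
Set a + b·x = 9.6: x = (9.6 − 0.664384) / 2.482877 = 3.598897

3.599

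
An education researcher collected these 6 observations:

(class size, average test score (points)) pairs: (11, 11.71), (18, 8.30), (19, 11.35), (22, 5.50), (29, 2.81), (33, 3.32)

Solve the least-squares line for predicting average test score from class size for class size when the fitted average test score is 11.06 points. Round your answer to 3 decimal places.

13.200

n = 6, Σx = 132, Σy = 42.99, Σxy = 805.91, Σx² = 3220
Sxx = Σx² − (Σx)²/n = 3220 − 2904 = 316
Sxy = Σxy − (Σx)(Σy)/n = 805.91 − 945.78 = -139.87
b = Sxy/Sxx = -139.87/316 = -0.442627
a = ȳ − b·x̄ = 7.165 − (-0.442627)·22 = 16.902785
Set a + b·x = 11.06: x = (11.06 − 16.902785) / (-0.442627) = 13.200257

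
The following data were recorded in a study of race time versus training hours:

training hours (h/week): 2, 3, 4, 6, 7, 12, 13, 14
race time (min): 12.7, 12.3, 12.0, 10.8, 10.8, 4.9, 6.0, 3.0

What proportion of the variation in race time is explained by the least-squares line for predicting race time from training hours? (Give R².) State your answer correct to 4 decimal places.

0.9458

n = 8, Σx = 61, Σy = 72.5, Σxy = 429.5, Σx² = 623, Σy² = 758.87
Sxx = Σx² − (Σx)²/n = 623 − 465.125 = 157.875
Sxy = Σxy − (Σx)(Σy)/n = 429.5 − 552.8125 = -123.3125
Syy = Σy² − (Σy)²/n = 758.87 − 657.03125 = 101.83875
R² = Sxy²/(Sxx·Syy) = (-123.3125)²/(157.875·101.83875) = 0.945775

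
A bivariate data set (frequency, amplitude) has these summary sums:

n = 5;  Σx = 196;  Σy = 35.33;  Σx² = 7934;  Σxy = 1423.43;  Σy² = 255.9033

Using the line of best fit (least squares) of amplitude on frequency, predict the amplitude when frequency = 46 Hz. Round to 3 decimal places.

Sxx = Σx² − (Σx)²/n = 7934 − 7683.2 = 250.8
Sxy = Σxy − (Σx)(Σy)/n = 1423.43 − 1384.936 = 38.494
b = Sxy/Sxx = 38.494/250.8 = 0.153485
a = ȳ − b·x̄ = 7.066 − 0.153485·39.2 = 1.049394
ŷ(46) = a + b·46 = 1.049394 + 0.153485·46 = 8.109697

8.110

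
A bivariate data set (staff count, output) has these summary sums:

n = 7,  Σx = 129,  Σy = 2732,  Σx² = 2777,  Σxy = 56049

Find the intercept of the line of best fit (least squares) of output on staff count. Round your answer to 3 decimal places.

127.392

Sxx = Σx² − (Σx)²/n = 2777 − 2377.285714 = 399.714286
Sxy = Σxy − (Σx)(Σy)/n = 56049 − 50346.857143 = 5702.142857
b = Sxy/Sxx = 5702.142857/399.714286 = 14.265547
a = ȳ − b·x̄ = 390.285714 − 14.265547·18.428571 = 127.392066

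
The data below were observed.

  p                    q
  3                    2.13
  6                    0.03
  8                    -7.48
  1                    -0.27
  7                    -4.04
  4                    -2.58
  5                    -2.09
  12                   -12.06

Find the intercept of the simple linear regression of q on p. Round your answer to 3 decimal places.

n = 8, Σx = 46, Σy = -26.36, Σxy = -247.31, Σx² = 344
Sxx = Σx² − (Σx)²/n = 344 − 264.5 = 79.5
Sxy = Σxy − (Σx)(Σy)/n = -247.31 − (-151.57) = -95.74
b = Sxy/Sxx = -95.74/79.5 = -1.204277
a = ȳ − b·x̄ = -3.295 − (-1.204277)·5.75 = 3.629591

3.630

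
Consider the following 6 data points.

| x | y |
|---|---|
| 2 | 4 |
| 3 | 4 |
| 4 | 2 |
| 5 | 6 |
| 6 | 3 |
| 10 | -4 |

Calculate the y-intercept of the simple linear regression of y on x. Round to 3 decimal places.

7.375

n = 6, Σx = 30, Σy = 15, Σxy = 36, Σx² = 190
Sxx = Σx² − (Σx)²/n = 190 − 150 = 40
Sxy = Σxy − (Σx)(Σy)/n = 36 − 75 = -39
b = Sxy/Sxx = -39/40 = -0.975
a = ȳ − b·x̄ = 2.5 − (-0.975)·5 = 7.375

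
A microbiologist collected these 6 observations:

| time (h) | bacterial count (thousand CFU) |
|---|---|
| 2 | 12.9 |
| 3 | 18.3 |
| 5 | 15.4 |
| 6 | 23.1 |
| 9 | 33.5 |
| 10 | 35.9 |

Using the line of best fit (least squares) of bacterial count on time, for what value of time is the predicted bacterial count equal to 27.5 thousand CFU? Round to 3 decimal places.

n = 6, Σx = 35, Σy = 139.1, Σxy = 956.8, Σx² = 255
Sxx = Σx² − (Σx)²/n = 255 − 204.166667 = 50.833333
Sxy = Σxy − (Σx)(Σy)/n = 956.8 − 811.416667 = 145.383333
b = Sxy/Sxx = 145.383333/50.833333 = 2.86
a = ȳ − b·x̄ = 23.183333 − 2.86·5.833333 = 6.5
Set a + b·x = 27.5: x = (27.5 − 6.5) / 2.86 = 7.342657

7.343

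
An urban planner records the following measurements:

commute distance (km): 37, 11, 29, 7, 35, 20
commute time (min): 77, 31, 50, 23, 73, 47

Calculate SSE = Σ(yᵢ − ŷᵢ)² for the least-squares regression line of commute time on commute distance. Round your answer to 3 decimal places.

n = 6, Σx = 139, Σy = 301, Σxy = 8296, Σx² = 4005, Σy² = 17457
Sxx = Σx² − (Σx)²/n = 4005 − 3220.166667 = 784.833333
Sxy = Σxy − (Σx)(Σy)/n = 8296 − 6973.166667 = 1322.833333
Syy = Σy² − (Σy)²/n = 17457 − 15100.166667 = 2356.833333
b = Sxy/Sxx = 1322.833333/784.833333 = 1.685496
SSE = Syy − b·Sxy = 2356.833333 − 1.685496·1322.833333 = 127.203228

127.203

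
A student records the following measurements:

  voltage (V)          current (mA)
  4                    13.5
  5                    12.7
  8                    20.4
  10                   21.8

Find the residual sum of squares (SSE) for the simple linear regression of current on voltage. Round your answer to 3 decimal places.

n = 4, Σx = 27, Σy = 68.4, Σxy = 498.7, Σx² = 205, Σy² = 1234.94
Sxx = Σx² − (Σx)²/n = 205 − 182.25 = 22.75
Sxy = Σxy − (Σx)(Σy)/n = 498.7 − 461.7 = 37
Syy = Σy² − (Σy)²/n = 1234.94 − 1169.64 = 65.3
b = Sxy/Sxx = 37/22.75 = 1.626374
SSE = Syy − b·Sxy = 65.3 − 1.626374·37 = 5.124176

5.124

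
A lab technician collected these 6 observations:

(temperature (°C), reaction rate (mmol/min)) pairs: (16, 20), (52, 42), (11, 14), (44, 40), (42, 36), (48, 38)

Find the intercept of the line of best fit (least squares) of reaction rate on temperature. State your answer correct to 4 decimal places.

8.1553

n = 6, Σx = 213, Σy = 190, Σxy = 7754, Σx² = 9085
Sxx = Σx² − (Σx)²/n = 9085 − 7561.5 = 1523.5
Sxy = Σxy − (Σx)(Σy)/n = 7754 − 6745 = 1009
b = Sxy/Sxx = 1009/1523.5 = 0.662291
a = ȳ − b·x̄ = 31.666667 − 0.662291·35.5 = 8.155344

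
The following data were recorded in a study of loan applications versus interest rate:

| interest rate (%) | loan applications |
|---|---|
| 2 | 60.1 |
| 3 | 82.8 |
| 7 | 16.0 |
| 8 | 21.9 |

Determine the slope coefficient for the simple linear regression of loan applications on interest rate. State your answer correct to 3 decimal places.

-9.546

n = 4, Σx = 20, Σy = 180.8, Σxy = 655.8, Σx² = 126
Sxx = Σx² − (Σx)²/n = 126 − 100 = 26
Sxy = Σxy − (Σx)(Σy)/n = 655.8 − 904 = -248.2
b = Sxy/Sxx = -248.2/26 = -9.546154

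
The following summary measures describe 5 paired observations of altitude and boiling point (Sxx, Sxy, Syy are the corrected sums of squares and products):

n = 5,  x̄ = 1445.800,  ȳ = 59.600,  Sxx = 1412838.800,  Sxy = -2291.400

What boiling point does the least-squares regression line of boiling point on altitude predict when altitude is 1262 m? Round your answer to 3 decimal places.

b = Sxy/Sxx = -2291.4/1412838.8 = -0.001622
a = ȳ − b·x̄ = 59.6 − (-0.001622)·1445.8 = 61.944858
ŷ(1262) = a + b·1262 = 61.944858 + (-0.001622)·1262 = 59.898094

59.898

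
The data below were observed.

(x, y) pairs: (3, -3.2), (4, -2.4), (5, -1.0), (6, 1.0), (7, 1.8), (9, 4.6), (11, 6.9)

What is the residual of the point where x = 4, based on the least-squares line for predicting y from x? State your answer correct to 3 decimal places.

-0.334

n = 7, Σx = 45, Σy = 7.7, Σxy = 111.7, Σx² = 337
Sxx = Σx² − (Σx)²/n = 337 − 289.285714 = 47.714286
Sxy = Σxy − (Σx)(Σy)/n = 111.7 − 49.5 = 62.2
b = Sxy/Sxx = 62.2/47.714286 = 1.303593
a = ȳ − b·x̄ = 1.1 − 1.303593·6.428571 = -7.280240
ŷ(4) = -7.280240 + 1.303593·4 = -2.065868
residual = y − ŷ = -2.4 − (-2.065868) = -0.334132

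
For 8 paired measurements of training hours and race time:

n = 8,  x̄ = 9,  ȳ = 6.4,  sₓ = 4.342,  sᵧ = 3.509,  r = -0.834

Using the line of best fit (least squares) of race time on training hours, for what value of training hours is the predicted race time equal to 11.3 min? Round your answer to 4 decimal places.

b = r · sᵧ/sₓ = -0.834 · 3.509/4.342 = -0.674000
a = ȳ − b·x̄ = 6.4 − (-0.674000)·9 = 12.465996
Set a + b·x = 11.3: x = (11.3 − 12.465996) / (-0.674000) = 1.729965

1.7300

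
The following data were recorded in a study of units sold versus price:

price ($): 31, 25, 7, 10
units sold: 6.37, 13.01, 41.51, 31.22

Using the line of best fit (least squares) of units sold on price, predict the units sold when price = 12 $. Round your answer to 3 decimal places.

31.648

n = 4, Σx = 73, Σy = 92.11, Σxy = 1125.49, Σx² = 1735
Sxx = Σx² − (Σx)²/n = 1735 − 1332.25 = 402.75
Sxy = Σxy − (Σx)(Σy)/n = 1125.49 − 1681.0075 = -555.5175
b = Sxy/Sxx = -555.5175/402.75 = -1.379311
a = ȳ − b·x̄ = 23.0275 − (-1.379311)·18.25 = 48.199926
ŷ(12) = a + b·12 = 48.199926 + (-1.379311)·12 = 31.648194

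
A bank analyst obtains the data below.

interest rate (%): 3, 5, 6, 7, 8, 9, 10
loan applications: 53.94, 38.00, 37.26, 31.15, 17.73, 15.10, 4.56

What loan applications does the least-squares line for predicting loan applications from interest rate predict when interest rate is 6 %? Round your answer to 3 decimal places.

34.130

n = 7, Σx = 48, Σy = 197.74, Σxy = 1116.77, Σx² = 364
Sxx = Σx² − (Σx)²/n = 364 − 329.142857 = 34.857143
Sxy = Σxy − (Σx)(Σy)/n = 1116.77 − 1355.931429 = -239.161429
b = Sxy/Sxx = -239.161429/34.857143 = -6.861189
a = ȳ − b·x̄ = 28.248571 − (-6.861189)·6.857143 = 75.296721
ŷ(6) = a + b·6 = 75.296721 + (-6.861189)·6 = 34.129590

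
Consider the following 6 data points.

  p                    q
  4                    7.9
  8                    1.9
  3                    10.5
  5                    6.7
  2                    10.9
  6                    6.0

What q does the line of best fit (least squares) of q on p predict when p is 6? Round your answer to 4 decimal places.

n = 6, Σx = 28, Σy = 43.9, Σxy = 169.6, Σx² = 154
Sxx = Σx² − (Σx)²/n = 154 − 130.666667 = 23.333333
Sxy = Σxy − (Σx)(Σy)/n = 169.6 − 204.866667 = -35.266667
b = Sxy/Sxx = -35.266667/23.333333 = -1.511429
a = ȳ − b·x̄ = 7.316667 − (-1.511429)·4.666667 = 14.37
ŷ(6) = a + b·6 = 14.37 + (-1.511429)·6 = 5.301429

5.3014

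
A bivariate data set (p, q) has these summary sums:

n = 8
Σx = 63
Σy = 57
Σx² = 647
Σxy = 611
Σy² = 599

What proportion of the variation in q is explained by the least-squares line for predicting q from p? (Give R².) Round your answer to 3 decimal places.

0.903

Sxx = Σx² − (Σx)²/n = 647 − 496.125 = 150.875
Sxy = Σxy − (Σx)(Σy)/n = 611 − 448.875 = 162.125
Syy = Σy² − (Σy)²/n = 599 − 406.125 = 192.875
R² = Sxy²/(Sxx·Syy) = (162.125)²/(150.875·192.875) = 0.903247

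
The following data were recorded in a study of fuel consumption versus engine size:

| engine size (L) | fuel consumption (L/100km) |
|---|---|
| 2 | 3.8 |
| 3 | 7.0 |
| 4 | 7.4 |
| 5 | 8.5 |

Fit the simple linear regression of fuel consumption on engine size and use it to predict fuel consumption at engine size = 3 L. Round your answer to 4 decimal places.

5.9500

n = 4, Σx = 14, Σy = 26.7, Σxy = 100.7, Σx² = 54
Sxx = Σx² − (Σx)²/n = 54 − 49 = 5
Sxy = Σxy − (Σx)(Σy)/n = 100.7 − 93.45 = 7.25
b = Sxy/Sxx = 7.25/5 = 1.45
a = ȳ − b·x̄ = 6.675 − 1.45·3.5 = 1.6
ŷ(3) = a + b·3 = 1.6 + 1.45·3 = 5.95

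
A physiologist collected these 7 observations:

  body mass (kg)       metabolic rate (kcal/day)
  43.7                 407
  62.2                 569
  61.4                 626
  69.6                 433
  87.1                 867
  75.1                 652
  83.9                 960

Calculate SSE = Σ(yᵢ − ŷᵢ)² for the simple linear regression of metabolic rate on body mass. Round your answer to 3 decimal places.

n = 7, Σx = 483, Σy = 4514, Σxy = 326775.8, Σx² = 34658.28, Σy² = 3167168
Sxx = Σx² − (Σx)²/n = 34658.28 − 33327 = 1331.28
Sxy = Σxy − (Σx)(Σy)/n = 326775.8 − 311466 = 15309.8
Syy = Σy² − (Σy)²/n = 3167168 − 2910885.142857 = 256282.857143
b = Sxy/Sxx = 15309.8/1331.28 = 11.500060
SSE = Syy − b·Sxy = 256282.857143 − 11.500060·15309.8 = 80219.237138

80219.237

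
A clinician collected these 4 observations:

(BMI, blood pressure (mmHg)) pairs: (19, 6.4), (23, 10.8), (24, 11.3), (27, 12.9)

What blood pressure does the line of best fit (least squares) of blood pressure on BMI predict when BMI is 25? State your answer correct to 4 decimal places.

n = 4, Σx = 93, Σy = 41.4, Σxy = 989.5, Σx² = 2195
Sxx = Σx² − (Σx)²/n = 2195 − 2162.25 = 32.75
Sxy = Σxy − (Σx)(Σy)/n = 989.5 − 962.55 = 26.95
b = Sxy/Sxx = 26.95/32.75 = 0.822901
a = ȳ − b·x̄ = 10.35 − 0.822901·23.25 = -8.782443
ŷ(25) = a + b·25 = -8.782443 + 0.822901·25 = 11.790076

11.7901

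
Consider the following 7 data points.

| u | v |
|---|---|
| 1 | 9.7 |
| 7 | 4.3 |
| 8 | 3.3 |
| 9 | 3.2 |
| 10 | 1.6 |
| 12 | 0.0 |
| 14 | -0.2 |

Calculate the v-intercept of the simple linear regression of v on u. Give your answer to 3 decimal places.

10.092

n = 7, Σx = 61, Σy = 21.9, Σxy = 108.2, Σx² = 635
Sxx = Σx² − (Σx)²/n = 635 − 531.571429 = 103.428571
Sxy = Σxy − (Σx)(Σy)/n = 108.2 − 190.842857 = -82.642857
b = Sxy/Sxx = -82.642857/103.428571 = -0.799033
a = ȳ − b·x̄ = 3.128571 − (-0.799033)·8.714286 = 10.091575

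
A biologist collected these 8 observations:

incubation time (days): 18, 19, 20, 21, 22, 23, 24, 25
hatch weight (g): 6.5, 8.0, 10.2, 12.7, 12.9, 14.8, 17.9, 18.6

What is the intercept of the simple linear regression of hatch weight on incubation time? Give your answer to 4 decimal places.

-25.2321

n = 8, Σx = 172, Σy = 101.6, Σxy = 2258.5, Σx² = 3740
Sxx = Σx² − (Σx)²/n = 3740 − 3698 = 42
Sxy = Σxy − (Σx)(Σy)/n = 2258.5 − 2184.4 = 74.1
b = Sxy/Sxx = 74.1/42 = 1.764286
a = ȳ − b·x̄ = 12.7 − 1.764286·21.5 = -25.232143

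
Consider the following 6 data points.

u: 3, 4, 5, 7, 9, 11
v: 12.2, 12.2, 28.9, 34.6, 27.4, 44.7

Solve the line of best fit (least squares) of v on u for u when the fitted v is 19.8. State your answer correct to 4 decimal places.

4.5859

n = 6, Σx = 39, Σy = 160, Σxy = 1210.4, Σx² = 301
Sxx = Σx² − (Σx)²/n = 301 − 253.5 = 47.5
Sxy = Σxy − (Σx)(Σy)/n = 1210.4 − 1040 = 170.4
b = Sxy/Sxx = 170.4/47.5 = 3.587368
a = ȳ − b·x̄ = 26.666667 − 3.587368·6.5 = 3.348772
Set a + b·x = 19.8: x = (19.8 − 3.348772) / 3.587368 = 4.585876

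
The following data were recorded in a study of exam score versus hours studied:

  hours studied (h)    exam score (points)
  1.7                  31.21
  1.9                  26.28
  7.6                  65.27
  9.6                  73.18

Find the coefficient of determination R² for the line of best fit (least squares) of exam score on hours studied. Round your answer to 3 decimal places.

n = 4, Σx = 20.8, Σy = 195.94, Σxy = 1301.569, Σx² = 156.42, Σy² = 11280.1878
Sxx = Σx² − (Σx)²/n = 156.42 − 108.16 = 48.26
Sxy = Σxy − (Σx)(Σy)/n = 1301.569 − 1018.888 = 282.681
Syy = Σy² − (Σy)²/n = 11280.1878 − 9598.1209 = 1682.0669
R² = Sxy²/(Sxx·Syy) = (282.681)²/(48.26·1682.0669) = 0.984380

0.984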